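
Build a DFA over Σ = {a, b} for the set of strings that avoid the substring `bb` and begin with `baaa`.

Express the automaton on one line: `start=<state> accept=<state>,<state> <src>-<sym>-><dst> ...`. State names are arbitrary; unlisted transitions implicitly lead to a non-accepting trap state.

start=S0 accept=S7,S8 S0-a->S1 S0-b->S2 S1-a->S1 S1-b->S3 S2-a->S4 S2-b->S5 S3-a->S1 S3-b->S5 S4-a->S6 S4-b->S3 S5-a->S5 S5-b->S5 S6-a->S7 S6-b->S3 S7-a->S7 S7-b->S8 S8-a->S7 S8-b->S9 S9-a->S9 S9-b->S9

Handle the two conditions separately and then intersect. The first has 3 states tracking partial matches of the forbidden pattern `bb`; the second has 6 states tracking whether the input so far still matches the prefix `baaa`. A product state is a pair (one from each), accepting exactly when both do.
        a   b  
>  S0   S1  S2 
   S1   S1  S3 
   S2   S4  S5 
   S3   S1  S5 
   S4   S6  S3 
   S5   S5  S5 
   S6   S7  S3 
 * S7   S7  S8 
 * S8   S7  S9 
   S9   S9  S9 
(> = start, * = accepting)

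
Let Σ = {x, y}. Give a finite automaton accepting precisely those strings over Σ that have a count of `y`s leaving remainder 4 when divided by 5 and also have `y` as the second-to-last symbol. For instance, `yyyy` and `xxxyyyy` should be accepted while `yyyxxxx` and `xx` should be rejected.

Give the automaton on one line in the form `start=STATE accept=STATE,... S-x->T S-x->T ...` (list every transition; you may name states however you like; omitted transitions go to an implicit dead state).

start=q0 accept=q14,q17 q0-x->q1 q0-y->q2 q1-x->q3 q1-y->q4 q2-x->q5 q2-y->q6 q3-x->q3 q3-y->q4 q4-x->q5 q4-y->q6 q5-x->q7 q5-y->q8 q6-x->q9 q6-y->q10 q7-x->q7 q7-y->q8 q8-x->q9 q8-y->q10 q9-x->q11 q9-y->q12 q10-x->q13 q10-y->q14 q11-x->q11 q11-y->q12 q12-x->q13 q12-y->q14 q13-x->q15 q13-y->q16 q14-x->q17 q14-y->q18 q15-x->q15 q15-y->q16 q16-x->q17 q16-y->q18 q17-x->q19 q17-y->q20 q18-x->q21 q18-y->q22 q19-x->q19 q19-y->q20 q20-x->q21 q20-y->q22 q21-x->q3 q21-y->q4 q22-x->q5 q22-y->q6

Handle the two conditions separately and then intersect. The first has 5 states tracking the count of `y`s modulo 5; the second has 7 states tracking the last 2 symbols read. A product state is a pair (one from each), accepting exactly when both do.
          x    y  
>  q0     q1   q2 
   q1     q3   q4 
   q2     q5   q6 
   q3     q3   q4 
   q4     q5   q6 
   q5     q7   q8 
   q6     q9  q10 
   q7     q7   q8 
   q8     q9  q10 
   q9    q11  q12 
   q10   q13  q14 
   q11   q11  q12 
   q12   q13  q14 
   q13   q15  q16 
 * q14   q17  q18 
   q15   q15  q16 
   q16   q17  q18 
 * q17   q19  q20 
   q18   q21  q22 
   q19   q19  q20 
   q20   q21  q22 
   q21    q3   q4 
   q22    q5   q6 
(> = start, * = accepting)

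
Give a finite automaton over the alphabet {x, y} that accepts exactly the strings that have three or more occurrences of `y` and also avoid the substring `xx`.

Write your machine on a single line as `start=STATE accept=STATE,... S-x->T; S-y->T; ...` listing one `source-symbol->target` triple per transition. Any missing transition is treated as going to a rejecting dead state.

start=q0; accept=q8,q10,q11,q13; q0-x->q1; q0-y->q2; q1-x->q3; q1-y->q2; q2-x->q4; q2-y->q5; q3-x->q3; q3-y->q6; q4-x->q6; q4-y->q5; q5-x->q7; q5-y->q8; q6-x->q6; q6-y->q9; q7-x->q9; q7-y->q8; q8-x->q10; q8-y->q11; q9-x->q9; q9-y->q12; q10-x->q12; q10-y->q11; q11-x->q13; q11-y->q11; q12-x->q12; q12-y->q14; q13-x->q14; q13-y->q11; q14-x->q14; q14-y->q14

Build one automaton per condition and run them in lockstep. One (5 states) tracks the count of `y`s, saturating at 4; the other (3 states) tracks partial matches of the forbidden pattern `xx`. Each combined state is a pair, one component from each; accept when both components accept.
          x    y  
>  q0     q1   q2 
   q1     q3   q2 
   q2     q4   q5 
   q3     q3   q6 
   q4     q6   q5 
   q5     q7   q8 
   q6     q6   q9 
   q7     q9   q8 
 * q8    q10  q11 
   q9     q9  q12 
 * q10   q12  q11 
 * q11   q13  q11 
   q12   q12  q14 
 * q13   q14  q11 
   q14   q14  q14 
(> = start, * = accepting)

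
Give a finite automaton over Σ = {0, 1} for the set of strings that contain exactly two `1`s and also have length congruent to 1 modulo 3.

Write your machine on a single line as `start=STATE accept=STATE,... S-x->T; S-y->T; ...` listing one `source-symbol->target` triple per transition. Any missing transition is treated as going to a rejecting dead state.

Run two small machines in parallel and take their product. The first has 4 states tracking the count of `1`s, saturating at 3; the second has 3 states tracking the input length modulo 3. A product state is a pair (one from each), accepting exactly when both do. Minimizing collapses redundant product states.
        0   1  
>  s0   s1  s2 
   s1   s3  s4 
   s2   s4  s5 
   s3   s0  s6 
   s4   s6  s7 
   s5   s7  s8 
   s6   s2  s9 
   s7   s9  s8 
   s8   s8  s8 
 * s9   s5  s8 
(> = start, * = accepting)

start=s0; accept=s9; s0-0->s1; s0-1->s2; s1-0->s3; s1-1->s4; s2-0->s4; s2-1->s5; s3-0->s0; s3-1->s6; s4-0->s6; s4-1->s7; s5-0->s7; s5-1->s8; s6-0->s2; s6-1->s9; s7-0->s9; s7-1->s8; s8-0->s8; s8-1->s8; s9-0->s5; s9-1->s8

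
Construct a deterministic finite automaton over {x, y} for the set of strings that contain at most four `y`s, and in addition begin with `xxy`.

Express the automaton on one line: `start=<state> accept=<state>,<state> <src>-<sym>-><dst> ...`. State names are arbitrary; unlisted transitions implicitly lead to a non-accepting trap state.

Run two small machines in parallel and take their product. One (6 states) tracks the count of `y`s, saturating at 5; the other (5 states) tracks whether the input so far still matches the prefix `xxy`. Each combined state is a pair, one component from each; accept when both components accept.
          x    y  
>  q0     q1   q2 
   q1     q3   q2 
   q2     q2   q4 
   q3     q5   q6 
   q4     q4   q7 
   q5     q5   q2 
 * q6     q6   q8 
   q7     q7   q9 
 * q8     q8  q10 
   q9     q9  q11 
 * q10   q10  q12 
   q11   q11  q11 
 * q12   q12  q13 
   q13   q13  q13 
(> = start, * = accepting)

start=q0 accept=q6,q8,q10,q12 q0-x->q1 q0-y->q2 q1-x->q3 q1-y->q2 q2-x->q2 q2-y->q4 q3-x->q5 q3-y->q6 q4-x->q4 q4-y->q7 q5-x->q5 q5-y->q2 q6-x->q6 q6-y->q8 q7-x->q7 q7-y->q9 q8-x->q8 q8-y->q10 q9-x->q9 q9-y->q11 q10-x->q10 q10-y->q12 q11-x->q11 q11-y->q11 q12-x->q12 q12-y->q13 q13-x->q13 q13-y->q13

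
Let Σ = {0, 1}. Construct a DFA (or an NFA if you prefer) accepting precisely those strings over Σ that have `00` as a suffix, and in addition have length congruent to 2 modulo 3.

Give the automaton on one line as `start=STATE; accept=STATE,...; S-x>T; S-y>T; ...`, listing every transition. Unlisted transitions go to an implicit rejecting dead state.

Build one automaton per condition and run them in lockstep. The first has 3 states tracking how much of the suffix `00` has currently been matched; the second has 3 states tracking the input length modulo 3. A product state is a pair (one from each), accepting exactly when both do. Equivalent product states are then merged.
With 5 states:
        0   1  
>  q0   q1  q2 
   q1   q3  q4 
   q2   q4  q4 
 * q3   q0  q0 
   q4   q0  q0 
(> = start, * = accepting)

start=q0; accept=q3; q0-0>q1; q0-1>q2; q1-0>q3; q1-1>q4; q2-0>q4; q2-1>q4; q3-0>q0; q3-1>q0; q4-0>q0; q4-1>q0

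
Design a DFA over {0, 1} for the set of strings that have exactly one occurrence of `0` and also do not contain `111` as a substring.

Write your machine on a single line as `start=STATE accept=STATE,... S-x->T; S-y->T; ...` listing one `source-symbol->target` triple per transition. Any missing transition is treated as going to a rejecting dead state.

Build one automaton per condition and run them in lockstep. One (3 states) tracks the count of `0`s, saturating at 2; the other (4 states) tracks partial matches of the forbidden pattern `111`. Each combined state is a pair, one component from each; accept when both components accept. Minimizing collapses redundant product states.
7 states suffice.
        0   1  
>  q0   q1  q2 
 * q1   q3  q4 
   q2   q1  q5 
   q3   q3  q3 
 * q4   q3  q6 
   q5   q1  q3 
 * q6   q3  q3 
(> = start, * = accepting)

start=q0; accept=q1,q4,q6; q0-0->q1; q0-1->q2; q1-0->q3; q1-1->q4; q2-0->q1; q2-1->q5; q3-0->q3; q3-1->q3; q4-0->q3; q4-1->q6; q5-0->q1; q5-1->q3; q6-0->q3; q6-1->q3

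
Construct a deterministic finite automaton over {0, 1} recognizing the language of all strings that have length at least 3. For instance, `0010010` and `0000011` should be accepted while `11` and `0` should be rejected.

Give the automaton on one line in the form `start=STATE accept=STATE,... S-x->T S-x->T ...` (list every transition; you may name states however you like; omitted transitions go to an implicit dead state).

start=s0 accept=s3,s4 s0-0->s1 s0-1->s1 s1-0->s2 s1-1->s2 s2-0->s3 s2-1->s3 s3-0->s4 s3-1->s4 s4-0->s4 s4-1->s4

We only need to distinguish lengths 0, 1, …, 3, and '>3'. Chain s0 → s1 → s2 → s3 → s4 on every symbol, with s4 looping. Accepting states: {s3, s4}.
5 states suffice.
        0   1  
>  s0   s1  s1 
   s1   s2  s2 
   s2   s3  s3 
 * s3   s4  s4 
 * s4   s4  s4 
(> = start, * = accepting)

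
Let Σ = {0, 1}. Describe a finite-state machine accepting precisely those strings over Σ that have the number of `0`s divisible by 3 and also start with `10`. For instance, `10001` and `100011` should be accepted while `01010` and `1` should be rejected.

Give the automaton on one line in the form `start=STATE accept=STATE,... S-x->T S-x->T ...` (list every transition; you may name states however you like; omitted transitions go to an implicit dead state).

Run two small machines in parallel and take their product. One (3 states) tracks the count of `0`s modulo 3; the other (4 states) tracks whether the input so far still matches the prefix `10`. Each combined state is a pair, one component from each; accept when both components accept.
With 8 states:
        0   1  
>  S0   S1  S2 
   S1   S3  S1 
   S2   S4  S5 
   S3   S5  S3 
   S4   S6  S4 
   S5   S1  S5 
   S6   S7  S6 
 * S7   S4  S7 
(> = start, * = accepting)

start=S0 accept=S7 S0-0->S1 S0-1->S2 S1-0->S3 S1-1->S1 S2-0->S4 S2-1->S5 S3-0->S5 S3-1->S3 S4-0->S6 S4-1->S4 S5-0->S1 S5-1->S5 S6-0->S7 S6-1->S6 S7-0->S4 S7-1->S7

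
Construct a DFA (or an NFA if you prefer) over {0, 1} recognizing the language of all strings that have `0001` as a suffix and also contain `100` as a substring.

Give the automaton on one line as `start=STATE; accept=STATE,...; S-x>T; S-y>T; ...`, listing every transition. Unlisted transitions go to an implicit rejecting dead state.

start=q0; accept=q10; q0-0>q1; q0-1>q2; q1-0>q3; q1-1>q2; q2-0>q4; q2-1>q2; q3-0>q5; q3-1>q2; q4-0>q6; q4-1>q2; q5-0>q5; q5-1>q7; q6-0>q8; q6-1>q9; q7-0>q4; q7-1>q2; q8-0>q8; q8-1>q10; q9-0>q11; q9-1>q9; q10-0>q11; q10-1>q9; q11-0>q6; q11-1>q9

Handle the two conditions separately and then intersect. One (5 states) tracks how much of the suffix `0001` has currently been matched; the other (4 states) tracks whether and how much of `100` has been seen. Each combined state is a pair, one component from each; accept when both components accept.
A 12-state machine:
          0    1  
>  q0     q1   q2 
   q1     q3   q2 
   q2     q4   q2 
   q3     q5   q2 
   q4     q6   q2 
   q5     q5   q7 
   q6     q8   q9 
   q7     q4   q2 
   q8     q8  q10 
   q9    q11   q9 
 * q10   q11   q9 
   q11    q6   q9 
(> = start, * = accepting)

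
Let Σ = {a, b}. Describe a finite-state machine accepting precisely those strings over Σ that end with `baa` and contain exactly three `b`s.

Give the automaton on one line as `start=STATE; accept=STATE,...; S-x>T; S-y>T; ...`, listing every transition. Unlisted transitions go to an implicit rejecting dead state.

start=q0; accept=q6; q0-a>q0; q0-b>q1; q1-a>q1; q1-b>q2; q2-a>q2; q2-b>q3; q3-a>q4; q3-b>q5; q4-a>q6; q4-b>q5; q5-a>q5; q5-b>q5; q6-a>q5; q6-b>q5

Build one automaton per condition and run them in lockstep. One (4 states) tracks how much of the suffix `baa` has currently been matched; the other (5 states) tracks the count of `b`s, saturating at 4. Each combined state is a pair, one component from each; accept when both components accept. Equivalent product states are then merged.
7 states suffice.
        a   b  
>  q0   q0  q1 
   q1   q1  q2 
   q2   q2  q3 
   q3   q4  q5 
   q4   q6  q5 
   q5   q5  q5 
 * q6   q5  q5 
(> = start, * = accepting)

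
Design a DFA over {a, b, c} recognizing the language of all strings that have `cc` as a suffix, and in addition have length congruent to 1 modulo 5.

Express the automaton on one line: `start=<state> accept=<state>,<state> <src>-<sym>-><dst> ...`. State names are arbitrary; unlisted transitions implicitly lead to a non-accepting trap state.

Run two small machines in parallel and take their product. One (3 states) tracks how much of the suffix `cc` has currently been matched; the other (5 states) tracks the input length modulo 5. Each combined state is a pair, one component from each; accept when both components accept. After merging equivalent states the machine shrinks.
With 7 states:
        a   b   c  
>  S0   S1  S1  S1 
   S1   S2  S2  S2 
   S2   S3  S3  S3 
   S3   S4  S4  S4 
   S4   S0  S0  S5 
   S5   S1  S1  S6 
 * S6   S2  S2  S2 
(> = start, * = accepting)

start=S0 accept=S6 S0-a->S1 S0-b->S1 S0-c->S1 S1-a->S2 S1-b->S2 S1-c->S2 S2-a->S3 S2-b->S3 S2-c->S3 S3-a->S4 S3-b->S4 S3-c->S4 S4-a->S0 S4-b->S0 S4-c->S5 S5-a->S1 S5-b->S1 S5-c->S6 S6-a->S2 S6-b->S2 S6-c->S2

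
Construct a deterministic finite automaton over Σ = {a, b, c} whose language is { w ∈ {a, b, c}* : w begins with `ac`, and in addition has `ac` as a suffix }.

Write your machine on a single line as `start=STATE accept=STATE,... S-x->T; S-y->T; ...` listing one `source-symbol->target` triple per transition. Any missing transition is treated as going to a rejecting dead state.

Run two small machines in parallel and take their product. One (4 states) tracks whether the input so far still matches the prefix `ac`; the other (3 states) tracks how much of the suffix `ac` has currently been matched. Each combined state is a pair, one component from each; accept when both components accept. After merging equivalent states the machine shrinks.
With 6 states:
        a   b   c  
>  q0   q1  q2  q2 
   q1   q2  q2  q3 
   q2   q2  q2  q2 
 * q3   q4  q5  q5 
   q4   q4  q5  q3 
   q5   q4  q5  q5 
(> = start, * = accepting)

start=q0; accept=q3; q0-a->q1; q0-b->q2; q0-c->q2; q1-a->q2; q1-b->q2; q1-c->q3; q2-a->q2; q2-b->q2; q2-c->q2; q3-a->q4; q3-b->q5; q3-c->q5; q4-a->q4; q4-b->q5; q4-c->q3; q5-a->q4; q5-b->q5; q5-c->q5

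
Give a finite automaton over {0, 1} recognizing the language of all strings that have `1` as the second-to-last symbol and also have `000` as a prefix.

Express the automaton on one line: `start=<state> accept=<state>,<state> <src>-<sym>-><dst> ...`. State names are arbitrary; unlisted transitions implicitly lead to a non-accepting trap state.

Run two small machines in parallel and take their product. One (7 states) tracks the last 2 symbols read; the other (5 states) tracks whether the input so far still matches the prefix `000`. Each combined state is a pair, one component from each; accept when both components accept. After merging equivalent states the machine shrinks.
An 8-state machine:
        0   1  
>  q0   q1  q2 
   q1   q3  q2 
   q2   q2  q2 
   q3   q4  q2 
   q4   q4  q5 
   q5   q6  q7 
 * q6   q4  q5 
 * q7   q6  q7 
(> = start, * = accepting)

start=q0 accept=q6,q7 q0-0->q1 q0-1->q2 q1-0->q3 q1-1->q2 q2-0->q2 q2-1->q2 q3-0->q4 q3-1->q2 q4-0->q4 q4-1->q5 q5-0->q6 q5-1->q7 q6-0->q4 q6-1->q5 q7-0->q6 q7-1->q7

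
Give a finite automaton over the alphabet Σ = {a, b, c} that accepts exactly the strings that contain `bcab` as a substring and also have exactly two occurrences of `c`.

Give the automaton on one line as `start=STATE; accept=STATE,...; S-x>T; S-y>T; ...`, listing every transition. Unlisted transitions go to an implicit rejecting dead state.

start=s0; accept=s14; s0-a>s0; s0-b>s1; s0-c>s2; s1-a>s0; s1-b>s1; s1-c>s3; s2-a>s2; s2-b>s4; s2-c>s5; s3-a>s6; s3-b>s4; s3-c>s5; s4-a>s2; s4-b>s4; s4-c>s7; s5-a>s5; s5-b>s8; s5-c>s9; s6-a>s2; s6-b>s10; s6-c>s5; s7-a>s11; s7-b>s8; s7-c>s9; s8-a>s5; s8-b>s8; s8-c>s12; s9-a>s9; s9-b>s13; s9-c>s9; s10-a>s10; s10-b>s10; s10-c>s14; s11-a>s5; s11-b>s14; s11-c>s9; s12-a>s15; s12-b>s13; s12-c>s9; s13-a>s9; s13-b>s13; s13-c>s12; s14-a>s14; s14-b>s14; s14-c>s16; s15-a>s9; s15-b>s16; s15-c>s9; s16-a>s16; s16-b>s16; s16-c>s16

Handle the two conditions separately and then intersect. One (5 states) tracks whether and how much of `bcab` has been seen; the other (4 states) tracks the count of `c`s, saturating at 3. Each combined state is a pair, one component from each; accept when both components accept.
          a    b    c  
>  s0     s0   s1   s2 
   s1     s0   s1   s3 
   s2     s2   s4   s5 
   s3     s6   s4   s5 
   s4     s2   s4   s7 
   s5     s5   s8   s9 
   s6     s2  s10   s5 
   s7    s11   s8   s9 
   s8     s5   s8  s12 
   s9     s9  s13   s9 
   s10   s10  s10  s14 
   s11    s5  s14   s9 
   s12   s15  s13   s9 
   s13    s9  s13  s12 
 * s14   s14  s14  s16 
   s15    s9  s16   s9 
   s16   s16  s16  s16 
(> = start, * = accepting)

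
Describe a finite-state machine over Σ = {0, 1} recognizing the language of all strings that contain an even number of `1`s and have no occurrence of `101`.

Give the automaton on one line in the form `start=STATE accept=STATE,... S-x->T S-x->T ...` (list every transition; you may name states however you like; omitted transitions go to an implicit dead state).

Handle the two conditions separately and then intersect. One (2 states) tracks the count of `1`s modulo 2; the other (4 states) tracks partial matches of the forbidden pattern `101`. Each combined state is a pair, one component from each; accept when both components accept. Equivalent product states are then merged.
A 7-state machine:
        0   1  
>* q0   q0  q1 
   q1   q2  q3 
   q2   q4  q5 
 * q3   q6  q1 
   q4   q4  q3 
   q5   q5  q5 
 * q6   q0  q5 
(> = start, * = accepting)

start=q0 accept=q0,q3,q6 q0-0->q0 q0-1->q1 q1-0->q2 q1-1->q3 q2-0->q4 q2-1->q5 q3-0->q6 q3-1->q1 q4-0->q4 q4-1->q3 q5-0->q5 q5-1->q5 q6-0->q0 q6-1->q5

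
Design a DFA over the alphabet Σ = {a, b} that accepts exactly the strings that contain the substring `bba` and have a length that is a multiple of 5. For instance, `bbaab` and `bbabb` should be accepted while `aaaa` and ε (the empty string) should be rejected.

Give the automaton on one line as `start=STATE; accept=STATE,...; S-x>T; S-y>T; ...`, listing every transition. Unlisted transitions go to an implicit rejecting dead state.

start=S0; accept=S16; S0-a>S1; S0-b>S2; S1-a>S3; S1-b>S4; S2-a>S3; S2-b>S5; S3-a>S6; S3-b>S7; S4-a>S6; S4-b>S8; S5-a>S9; S5-b>S8; S6-a>S10; S6-b>S11; S7-a>S10; S7-b>S12; S8-a>S13; S8-b>S12; S9-a>S13; S9-b>S13; S10-a>S0; S10-b>S14; S11-a>S0; S11-b>S15; S12-a>S16; S12-b>S15; S13-a>S16; S13-b>S16; S14-a>S1; S14-b>S17; S15-a>S18; S15-b>S17; S16-a>S18; S16-b>S18; S17-a>S19; S17-b>S5; S18-a>S19; S18-b>S19; S19-a>S9; S19-b>S9

Run two small machines in parallel and take their product. One (4 states) tracks whether and how much of `bba` has been seen; the other (5 states) tracks the input length modulo 5. Each combined state is a pair, one component from each; accept when both components accept.
20 states suffice.
          a    b  
>  S0     S1   S2 
   S1     S3   S4 
   S2     S3   S5 
   S3     S6   S7 
   S4     S6   S8 
   S5     S9   S8 
   S6    S10  S11 
   S7    S10  S12 
   S8    S13  S12 
   S9    S13  S13 
   S10    S0  S14 
   S11    S0  S15 
   S12   S16  S15 
   S13   S16  S16 
   S14    S1  S17 
   S15   S18  S17 
 * S16   S18  S18 
   S17   S19   S5 
   S18   S19  S19 
   S19    S9   S9 
(> = start, * = accepting)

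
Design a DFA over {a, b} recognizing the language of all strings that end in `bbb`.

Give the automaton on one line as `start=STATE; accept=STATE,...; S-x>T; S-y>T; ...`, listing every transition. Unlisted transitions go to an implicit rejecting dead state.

start=q0; accept=q3; q0-a>q0; q0-b>q1; q1-a>q0; q1-b>q2; q2-a>q0; q2-b>q3; q3-a>q0; q3-b>q3

Let each state record the length of the longest suffix of the input read so far that is also a prefix of `bbb`. q1 means the last symbol is `b`; q2 means the last 2 symbols are `bb`; q3 means the last 3 symbols are `bbb`. Accept only at q3, where the string currently ends in `bbb`.
With 4 states:
        a   b  
>  q0   q0  q1 
   q1   q0  q2 
   q2   q0  q3 
 * q3   q0  q3 
(> = start, * = accepting)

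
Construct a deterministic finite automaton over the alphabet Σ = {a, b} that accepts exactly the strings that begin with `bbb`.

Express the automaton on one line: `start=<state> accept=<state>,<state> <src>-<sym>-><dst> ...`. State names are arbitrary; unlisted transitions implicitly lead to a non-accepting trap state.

start=S0 accept=S3 S0-a->S4 S0-b->S1 S1-a->S4 S1-b->S2 S2-a->S4 S2-b->S3 S3-a->S3 S3-b->S3 S4-a->S4 S4-b->S4

Check the first 3 symbols one by one: S0 through S2 record how many have matched `bbb` so far; any wrong symbol goes to the dead state S4. After all 3 match we enter the accepting sink S3.
A 5-state machine:
        a   b  
>  S0   S4  S1 
   S1   S4  S2 
   S2   S4  S3 
 * S3   S3  S3 
   S4   S4  S4 
(> = start, * = accepting)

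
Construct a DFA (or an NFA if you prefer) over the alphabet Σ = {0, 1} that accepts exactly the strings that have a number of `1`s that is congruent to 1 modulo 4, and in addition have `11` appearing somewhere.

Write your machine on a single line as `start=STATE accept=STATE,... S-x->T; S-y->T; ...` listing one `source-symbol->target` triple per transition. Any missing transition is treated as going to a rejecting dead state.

start=S0; accept=S9; S0-0->S0; S0-1->S1; S1-0->S2; S1-1->S3; S2-0->S2; S2-1->S4; S3-0->S3; S3-1->S5; S4-0->S6; S4-1->S5; S5-0->S5; S5-1->S7; S6-0->S6; S6-1->S8; S7-0->S7; S7-1->S9; S8-0->S10; S8-1->S7; S9-0->S9; S9-1->S3; S10-0->S10; S10-1->S11; S11-0->S0; S11-1->S9

Build one automaton per condition and run them in lockstep. One (4 states) tracks the count of `1`s modulo 4; the other (3 states) tracks whether and how much of `11` has been seen. Each combined state is a pair, one component from each; accept when both components accept.
A 12-state machine:
          0    1  
>  S0     S0   S1 
   S1     S2   S3 
   S2     S2   S4 
   S3     S3   S5 
   S4     S6   S5 
   S5     S5   S7 
   S6     S6   S8 
   S7     S7   S9 
   S8    S10   S7 
 * S9     S9   S3 
   S10   S10  S11 
   S11    S0   S9 
(> = start, * = accepting)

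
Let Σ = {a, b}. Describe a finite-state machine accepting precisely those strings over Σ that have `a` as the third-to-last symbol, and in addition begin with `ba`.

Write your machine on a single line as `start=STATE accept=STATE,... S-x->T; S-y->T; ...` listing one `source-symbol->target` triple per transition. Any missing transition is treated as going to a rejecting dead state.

Handle the two conditions separately and then intersect. One (15 states) tracks the last 3 symbols read; the other (4 states) tracks whether the input so far still matches the prefix `ba`. Each combined state is a pair, one component from each; accept when both components accept.
With 23 states:
          a    b  
>  s0     s1   s2 
   s1     s3   s4 
   s2     s5   s6 
   s3     s7   s8 
   s4     s9  s10 
   s5    s11  s12 
   s6    s13  s14 
   s7     s7   s8 
   s8     s9  s10 
   s9    s15  s16 
   s10   s13  s14 
   s11   s17  s18 
   s12   s19  s20 
   s13   s15  s16 
   s14   s13  s14 
   s15    s7   s8 
   s16    s9  s10 
 * s17   s17  s18 
 * s18   s19  s20 
 * s19   s11  s12 
 * s20   s21  s22 
   s21   s11  s12 
   s22   s21  s22 
(> = start, * = accepting)

start=s0; accept=s17,s18,s19,s20; s0-a->s1; s0-b->s2; s1-a->s3; s1-b->s4; s2-a->s5; s2-b->s6; s3-a->s7; s3-b->s8; s4-a->s9; s4-b->s10; s5-a->s11; s5-b->s12; s6-a->s13; s6-b->s14; s7-a->s7; s7-b->s8; s8-a->s9; s8-b->s10; s9-a->s15; s9-b->s16; s10-a->s13; s10-b->s14; s11-a->s17; s11-b->s18; s12-a->s19; s12-b->s20; s13-a->s15; s13-b->s16; s14-a->s13; s14-b->s14; s15-a->s7; s15-b->s8; s16-a->s9; s16-b->s10; s17-a->s17; s17-b->s18; s18-a->s19; s18-b->s20; s19-a->s11; s19-b->s12; s20-a->s21; s20-b->s22; s21-a->s11; s21-b->s12; s22-a->s21; s22-b->s22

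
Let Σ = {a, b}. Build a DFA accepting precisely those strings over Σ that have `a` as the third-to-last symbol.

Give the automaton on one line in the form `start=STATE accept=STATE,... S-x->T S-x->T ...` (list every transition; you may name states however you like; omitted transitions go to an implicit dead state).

start=q0 accept=q7,q8,q9,q10 q0-a->q1 q0-b->q2 q1-a->q3 q1-b->q4 q2-a->q5 q2-b->q6 q3-a->q7 q3-b->q8 q4-a->q9 q4-b->q10 q5-a->q11 q5-b->q12 q6-a->q13 q6-b->q14 q7-a->q7 q7-b->q8 q8-a->q9 q8-b->q10 q9-a->q11 q9-b->q12 q10-a->q13 q10-b->q14 q11-a->q7 q11-b->q8 q12-a->q9 q12-b->q10 q13-a->q11 q13-b->q12 q14-a->q13 q14-b->q14

Because acceptance depends on a position counted from the end, the machine has to buffer the most recent 3 symbols. Make each state the string of the last up-to-3 symbols read; on input `x` shift the window left and append `x`. Accept when the buffered window has length 3 and begins with `a`.
With 15 states:
          a    b  
>  q0     q1   q2 
   q1     q3   q4 
   q2     q5   q6 
   q3     q7   q8 
   q4     q9  q10 
   q5    q11  q12 
   q6    q13  q14 
 * q7     q7   q8 
 * q8     q9  q10 
 * q9    q11  q12 
 * q10   q13  q14 
   q11    q7   q8 
   q12    q9  q10 
   q13   q11  q12 
   q14   q13  q14 
(> = start, * = accepting)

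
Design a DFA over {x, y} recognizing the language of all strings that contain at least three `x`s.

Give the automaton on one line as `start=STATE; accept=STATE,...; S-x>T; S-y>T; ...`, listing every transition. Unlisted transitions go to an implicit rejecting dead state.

start=A; accept=D,E; A-x>B; A-y>A; B-x>C; B-y>B; C-x>D; C-y>C; D-x>E; D-y>D; E-x>E; E-y>E

Count `x`s, saturating at 4: states A through D mean 0 through 3 `x`s seen; E means more than 3. Each `x` increments (capped at E); other symbols loop. Accept from {D, E}.
5 states suffice.
       x  y 
>  A   B  A 
   B   C  B 
   C   D  C 
 * D   E  D 
 * E   E  E 
(> = start, * = accepting)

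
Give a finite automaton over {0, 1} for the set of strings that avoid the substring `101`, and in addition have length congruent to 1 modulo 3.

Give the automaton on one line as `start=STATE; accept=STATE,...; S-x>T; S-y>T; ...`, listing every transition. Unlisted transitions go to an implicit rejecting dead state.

start=q0; accept=q1,q2,q9; q0-0>q1; q0-1>q2; q1-0>q3; q1-1>q4; q2-0>q5; q2-1>q4; q3-0>q0; q3-1>q6; q4-0>q7; q4-1>q6; q5-0>q0; q5-1>q8; q6-0>q9; q6-1>q2; q7-0>q1; q7-1>q10; q8-0>q10; q8-1>q10; q9-0>q3; q9-1>q11; q10-0>q11; q10-1>q11; q11-0>q8; q11-1>q8

Run two small machines in parallel and take their product. One (4 states) tracks partial matches of the forbidden pattern `101`; the other (3 states) tracks the input length modulo 3. Each combined state is a pair, one component from each; accept when both components accept.
With 12 states:
          0    1  
>  q0     q1   q2 
 * q1     q3   q4 
 * q2     q5   q4 
   q3     q0   q6 
   q4     q7   q6 
   q5     q0   q8 
   q6     q9   q2 
   q7     q1  q10 
   q8    q10  q10 
 * q9     q3  q11 
   q10   q11  q11 
   q11    q8   q8 
(> = start, * = accepting)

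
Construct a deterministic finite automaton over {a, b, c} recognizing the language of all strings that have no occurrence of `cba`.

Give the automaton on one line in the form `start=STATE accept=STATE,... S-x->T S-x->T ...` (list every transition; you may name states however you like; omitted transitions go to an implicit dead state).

This is the complement of 'contains `cba`'. Use the same substring-matching states — q0 through q3 holding how much of `cba` has just been matched — but flip the accepting set: everything except the trap q3 accepts.
        a   b   c  
>* q0   q0  q0  q1 
 * q1   q0  q2  q1 
 * q2   q3  q0  q1 
   q3   q3  q3  q3 
(> = start, * = accepting)

start=q0 accept=q0,q1,q2 q0-a->q0 q0-b->q0 q0-c->q1 q1-a->q0 q1-b->q2 q1-c->q1 q2-a->q3 q2-b->q0 q2-c->q1 q3-a->q3 q3-b->q3 q3-c->q3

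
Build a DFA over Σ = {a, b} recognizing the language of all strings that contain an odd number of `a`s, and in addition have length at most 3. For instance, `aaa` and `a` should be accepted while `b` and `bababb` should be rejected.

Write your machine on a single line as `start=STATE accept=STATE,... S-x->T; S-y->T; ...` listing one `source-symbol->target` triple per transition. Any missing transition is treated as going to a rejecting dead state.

Build one automaton per condition and run them in lockstep. One (2 states) tracks the count of `a`s modulo 2; the other (5 states) tracks the input length, saturating at 4. Each combined state is a pair, one component from each; accept when both components accept.
A 9-state machine:
        a   b  
>  s0   s1  s2 
 * s1   s3  s4 
   s2   s4  s3 
   s3   s5  s6 
 * s4   s6  s5 
 * s5   s7  s8 
   s6   s8  s7 
   s7   s8  s7 
   s8   s7  s8 
(> = start, * = accepting)

start=s0; accept=s1,s4,s5; s0-a->s1; s0-b->s2; s1-a->s3; s1-b->s4; s2-a->s4; s2-b->s3; s3-a->s5; s3-b->s6; s4-a->s6; s4-b->s5; s5-a->s7; s5-b->s8; s6-a->s8; s6-b->s7; s7-a->s8; s7-b->s7; s8-a->s7; s8-b->s8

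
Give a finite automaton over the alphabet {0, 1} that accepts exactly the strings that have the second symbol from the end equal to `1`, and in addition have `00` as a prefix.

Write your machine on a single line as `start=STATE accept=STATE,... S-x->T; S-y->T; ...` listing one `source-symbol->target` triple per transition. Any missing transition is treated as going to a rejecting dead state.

start=q0; accept=q5,q6; q0-0->q1; q0-1->q2; q1-0->q3; q1-1->q2; q2-0->q2; q2-1->q2; q3-0->q3; q3-1->q4; q4-0->q5; q4-1->q6; q5-0->q3; q5-1->q4; q6-0->q5; q6-1->q6

Run two small machines in parallel and take their product. One (7 states) tracks the last 2 symbols read; the other (4 states) tracks whether the input so far still matches the prefix `00`. Each combined state is a pair, one component from each; accept when both components accept. Minimizing collapses redundant product states.
With 7 states:
        0   1  
>  q0   q1  q2 
   q1   q3  q2 
   q2   q2  q2 
   q3   q3  q4 
   q4   q5  q6 
 * q5   q3  q4 
 * q6   q5  q6 
(> = start, * = accepting)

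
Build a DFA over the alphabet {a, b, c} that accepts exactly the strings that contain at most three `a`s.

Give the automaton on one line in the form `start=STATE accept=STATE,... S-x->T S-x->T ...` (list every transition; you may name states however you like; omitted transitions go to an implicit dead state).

Only the number of `a`s matters, and only up to 4. Make a chain q0 → q1 → q2 → q3 → q4 advanced by each `a` (with q4 absorbing); every other symbol self-loops. The accepting set is {q0, q1, q2, q3}.
5 states suffice.
        a   b   c  
>* q0   q1  q0  q0 
 * q1   q2  q1  q1 
 * q2   q3  q2  q2 
 * q3   q4  q3  q3 
   q4   q4  q4  q4 
(> = start, * = accepting)

start=q0 accept=q0,q1,q2,q3 q0-a->q1 q0-b->q0 q0-c->q0 q1-a->q2 q1-b->q1 q1-c->q1 q2-a->q3 q2-b->q2 q2-c->q2 q3-a->q4 q3-b->q3 q3-c->q3 q4-a->q4 q4-b->q4 q4-c->q4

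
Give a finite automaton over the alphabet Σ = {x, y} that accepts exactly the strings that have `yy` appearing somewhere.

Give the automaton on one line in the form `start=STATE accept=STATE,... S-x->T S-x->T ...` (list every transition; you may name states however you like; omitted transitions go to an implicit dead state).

States q0..q1 record the length of the longest prefix of `yy` that matches the current input suffix. Reaching q2 means `yy` has been seen, and we stay there forever. Accept from q2.
        x   y  
>  q0   q0  q1 
   q1   q0  q2 
 * q2   q2  q2 
(> = start, * = accepting)

start=q0 accept=q2 q0-x->q0 q0-y->q1 q1-x->q0 q1-y->q2 q2-x->q2 q2-y->q2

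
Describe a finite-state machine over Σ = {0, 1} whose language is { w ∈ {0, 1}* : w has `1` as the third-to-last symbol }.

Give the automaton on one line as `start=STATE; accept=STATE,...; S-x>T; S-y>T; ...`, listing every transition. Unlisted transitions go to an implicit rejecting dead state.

start=q0; accept=q11,q12,q13,q14; q0-0>q1; q0-1>q2; q1-0>q3; q1-1>q4; q2-0>q5; q2-1>q6; q3-0>q7; q3-1>q8; q4-0>q9; q4-1>q10; q5-0>q11; q5-1>q12; q6-0>q13; q6-1>q14; q7-0>q7; q7-1>q8; q8-0>q9; q8-1>q10; q9-0>q11; q9-1>q12; q10-0>q13; q10-1>q14; q11-0>q7; q11-1>q8; q12-0>q9; q12-1>q10; q13-0>q11; q13-1>q12; q14-0>q13; q14-1>q14

Because acceptance depends on a position counted from the end, the machine has to buffer the most recent 3 symbols. Make each state the string of the last up-to-3 symbols read; on input `x` shift the window left and append `x`. Accept when the buffered window has length 3 and begins with `1`.
With 15 states:
          0    1  
>  q0     q1   q2 
   q1     q3   q4 
   q2     q5   q6 
   q3     q7   q8 
   q4     q9  q10 
   q5    q11  q12 
   q6    q13  q14 
   q7     q7   q8 
   q8     q9  q10 
   q9    q11  q12 
   q10   q13  q14 
 * q11    q7   q8 
 * q12    q9  q10 
 * q13   q11  q12 
 * q14   q13  q14 
(> = start, * = accepting)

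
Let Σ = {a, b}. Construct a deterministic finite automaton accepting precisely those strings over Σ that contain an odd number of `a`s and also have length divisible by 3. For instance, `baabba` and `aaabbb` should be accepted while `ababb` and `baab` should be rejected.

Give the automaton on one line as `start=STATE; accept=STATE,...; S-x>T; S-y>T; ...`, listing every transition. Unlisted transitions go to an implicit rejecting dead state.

start=S0; accept=S5; S0-a>S1; S0-b>S2; S1-a>S3; S1-b>S4; S2-a>S4; S2-b>S3; S3-a>S5; S3-b>S0; S4-a>S0; S4-b>S5; S5-a>S2; S5-b>S1

Build one automaton per condition and run them in lockstep. One (2 states) tracks the count of `a`s modulo 2; the other (3 states) tracks the input length modulo 3. Each combined state is a pair, one component from each; accept when both components accept.
6 states suffice.
        a   b  
>  S0   S1  S2 
   S1   S3  S4 
   S2   S4  S3 
   S3   S5  S0 
   S4   S0  S5 
 * S5   S2  S1 
(> = start, * = accepting)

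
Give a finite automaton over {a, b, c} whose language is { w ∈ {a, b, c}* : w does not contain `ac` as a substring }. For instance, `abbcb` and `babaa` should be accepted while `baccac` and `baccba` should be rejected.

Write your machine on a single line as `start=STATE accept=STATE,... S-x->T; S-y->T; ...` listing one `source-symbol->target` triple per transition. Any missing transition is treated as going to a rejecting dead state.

This is the complement of 'contains `ac`'. Use the same substring-matching states — s0 through s2 holding how much of `ac` has just been matched — but flip the accepting set: everything except the trap s2 accepts.
A 3-state machine:
        a   b   c  
>* s0   s1  s0  s0 
 * s1   s1  s0  s2 
   s2   s2  s2  s2 
(> = start, * = accepting)

start=s0; accept=s0,s1; s0-a->s1; s0-b->s0; s0-c->s0; s1-a->s1; s1-b->s0; s1-c->s2; s2-a->s2; s2-b->s2; s2-c->s2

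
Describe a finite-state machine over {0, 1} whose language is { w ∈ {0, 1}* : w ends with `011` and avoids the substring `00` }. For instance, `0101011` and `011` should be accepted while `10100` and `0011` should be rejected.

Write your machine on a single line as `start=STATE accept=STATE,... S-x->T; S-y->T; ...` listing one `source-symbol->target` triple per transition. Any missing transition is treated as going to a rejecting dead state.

Run two small machines in parallel and take their product. The first has 4 states tracking how much of the suffix `011` has currently been matched; the second has 3 states tracking partial matches of the forbidden pattern `00`. A product state is a pair (one from each), accepting exactly when both do. Minimizing collapses redundant product states.
A 5-state machine:
        0   1  
>  q0   q1  q0 
   q1   q2  q3 
   q2   q2  q2 
   q3   q1  q4 
 * q4   q1  q0 
(> = start, * = accepting)

start=q0; accept=q4; q0-0->q1; q0-1->q0; q1-0->q2; q1-1->q3; q2-0->q2; q2-1->q2; q3-0->q1; q3-1->q4; q4-0->q1; q4-1->q0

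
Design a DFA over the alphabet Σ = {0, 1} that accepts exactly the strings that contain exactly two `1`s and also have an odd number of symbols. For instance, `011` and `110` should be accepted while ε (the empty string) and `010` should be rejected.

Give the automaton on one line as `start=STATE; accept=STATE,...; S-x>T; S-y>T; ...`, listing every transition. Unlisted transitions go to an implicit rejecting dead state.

start=q0; accept=q5; q0-0>q1; q0-1>q2; q1-0>q0; q1-1>q3; q2-0>q3; q2-1>q4; q3-0>q2; q3-1>q5; q4-0>q5; q4-1>q6; q5-0>q4; q5-1>q7; q6-0>q7; q6-1>q7; q7-0>q6; q7-1>q6

Handle the two conditions separately and then intersect. The first has 4 states tracking the count of `1`s, saturating at 3; the second has 2 states tracking the input length modulo 2. A product state is a pair (one from each), accepting exactly when both do.
        0   1  
>  q0   q1  q2 
   q1   q0  q3 
   q2   q3  q4 
   q3   q2  q5 
   q4   q5  q6 
 * q5   q4  q7 
   q6   q7  q7 
   q7   q6  q6 
(> = start, * = accepting)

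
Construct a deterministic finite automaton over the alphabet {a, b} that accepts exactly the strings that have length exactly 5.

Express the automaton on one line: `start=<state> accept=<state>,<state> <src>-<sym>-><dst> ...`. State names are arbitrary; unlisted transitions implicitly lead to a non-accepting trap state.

We only need to distinguish lengths 0, 1, …, 5, and '>5'. Chain q0 → q1 → q2 → q3 → q4 → q5 → q6 on every symbol, with q6 looping. Accepting states: {q5}.
7 states suffice.
        a   b  
>  q0   q1  q1 
   q1   q2  q2 
   q2   q3  q3 
   q3   q4  q4 
   q4   q5  q5 
 * q5   q6  q6 
   q6   q6  q6 
(> = start, * = accepting)

start=q0 accept=q5 q0-a->q1 q0-b->q1 q1-a->q2 q1-b->q2 q2-a->q3 q2-b->q3 q3-a->q4 q3-b->q4 q4-a->q5 q4-b->q5 q5-a->q6 q5-b->q6 q6-a->q6 q6-b->q6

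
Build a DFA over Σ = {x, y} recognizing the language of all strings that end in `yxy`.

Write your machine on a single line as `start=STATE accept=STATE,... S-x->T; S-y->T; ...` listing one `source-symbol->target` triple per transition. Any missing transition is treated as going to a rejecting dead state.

Remember how much of `yxy` the current input suffix matches. State S0 means no match yet; S1 means the last symbol is `y`; S2 means the last 2 symbols are `yx`; S3 means the last 3 symbols are `yxy`. Only S3 accepts. On a mismatch, fall back to the longest proper suffix that is still a prefix of `yxy`.
With 4 states:
        x   y  
>  S0   S0  S1 
   S1   S2  S1 
   S2   S0  S3 
 * S3   S2  S1 
(> = start, * = accepting)

start=S0; accept=S3; S0-x->S0; S0-y->S1; S1-x->S2; S1-y->S1; S2-x->S0; S2-y->S3; S3-x->S2; S3-y->S1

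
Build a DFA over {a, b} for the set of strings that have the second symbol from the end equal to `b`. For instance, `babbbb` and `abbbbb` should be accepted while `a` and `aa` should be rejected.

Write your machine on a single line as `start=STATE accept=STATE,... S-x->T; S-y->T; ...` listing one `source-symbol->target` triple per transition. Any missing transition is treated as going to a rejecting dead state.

A DFA must remember the last 2 symbols (since which symbol is second-to-last isn't known until the input ends). Use one state per possible window of the last ≤2 symbols; accept from those whose window starts with `b`.
With 7 states:
        a   b  
>  S0   S1  S2 
   S1   S3  S4 
   S2   S5  S6 
   S3   S3  S4 
   S4   S5  S6 
 * S5   S3  S4 
 * S6   S5  S6 
(> = start, * = accepting)

start=S0; accept=S5,S6; S0-a->S1; S0-b->S2; S1-a->S3; S1-b->S4; S2-a->S5; S2-b->S6; S3-a->S3; S3-b->S4; S4-a->S5; S4-b->S6; S5-a->S3; S5-b->S4; S6-a->S5; S6-b->S6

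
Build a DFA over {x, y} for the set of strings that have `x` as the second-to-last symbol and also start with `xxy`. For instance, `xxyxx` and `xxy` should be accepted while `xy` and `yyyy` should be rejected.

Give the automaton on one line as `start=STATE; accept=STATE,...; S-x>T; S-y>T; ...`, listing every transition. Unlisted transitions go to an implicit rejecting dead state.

start=q0; accept=q4,q7; q0-x>q1; q0-y>q2; q1-x>q3; q1-y>q2; q2-x>q2; q2-y>q2; q3-x>q2; q3-y>q4; q4-x>q5; q4-y>q6; q5-x>q7; q5-y>q4; q6-x>q5; q6-y>q6; q7-x>q7; q7-y>q4

Run two small machines in parallel and take their product. The first has 7 states tracking the last 2 symbols read; the second has 5 states tracking whether the input so far still matches the prefix `xxy`. A product state is a pair (one from each), accepting exactly when both do. Equivalent product states are then merged.
An 8-state machine:
        x   y  
>  q0   q1  q2 
   q1   q3  q2 
   q2   q2  q2 
   q3   q2  q4 
 * q4   q5  q6 
   q5   q7  q4 
   q6   q5  q6 
 * q7   q7  q4 
(> = start, * = accepting)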